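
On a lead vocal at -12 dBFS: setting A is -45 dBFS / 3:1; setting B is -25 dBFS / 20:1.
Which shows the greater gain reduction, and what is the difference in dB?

A, by 9.65 dB

A: overshoot 33 dB → output overshoot 11 dB → GR 22 dB.
B: overshoot 13 dB → output overshoot 0.65 dB → GR 12.35 dB.
A reduces 9.65 dB more.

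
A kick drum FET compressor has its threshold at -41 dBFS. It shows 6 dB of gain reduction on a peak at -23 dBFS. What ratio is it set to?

1.5:1

Input overshoot = -23 − (-41) = 18 dB.
Output overshoot = 18 − 6 = 12 dB.
Ratio = input overshoot / output overshoot = 18 / 12 = 1.5.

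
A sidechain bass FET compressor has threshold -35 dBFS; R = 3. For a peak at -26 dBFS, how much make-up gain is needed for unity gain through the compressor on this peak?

6 dB

Overshoot 9 dB → 9/3 = 3 dB after compression, so the compressed level is -35 + 3 = -32 dBFS.
Make-up = target − compressed = -26 − (-32) = 6 dB.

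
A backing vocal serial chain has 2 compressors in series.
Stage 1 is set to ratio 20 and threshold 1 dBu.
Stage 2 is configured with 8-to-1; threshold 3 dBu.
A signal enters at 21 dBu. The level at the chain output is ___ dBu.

2 dBu

Stage 1: 20 dB above 1 dBu, reduced 20:1 to 1 dB above → 2 dBu.
Stage 2: below threshold (2 ≤ 3); passes unchanged; output 2 dBu.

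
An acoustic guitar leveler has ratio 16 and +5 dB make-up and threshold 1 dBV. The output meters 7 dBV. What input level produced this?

17 dBV

Before make-up, the level was 7 − 5 = 2 dBV.
The compressed level sits 2 − 1 = 1 dB over threshold.
Undo the ratio: input overshoot = 1 × 16 = 16 dB, giving input = 17 dBV.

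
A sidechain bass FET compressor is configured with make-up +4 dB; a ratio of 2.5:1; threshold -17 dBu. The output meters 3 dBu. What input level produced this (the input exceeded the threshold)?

23 dBu

Stripping the +4 dB make-up gives -1 dBu at the gain stage.
Post-compression overshoot = -1 − (-17) = 16 dB.
Input overshoot = R × output overshoot = 40 dB → input = -17 + 40 = 23 dBu.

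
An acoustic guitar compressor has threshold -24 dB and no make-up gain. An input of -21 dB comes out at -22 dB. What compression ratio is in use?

1.5:1

Input overshoot = -21 − (-24) = 3 dB; output overshoot = -22 − (-24) = 2 dB.
Ratio = 3 / 2 = 1.5.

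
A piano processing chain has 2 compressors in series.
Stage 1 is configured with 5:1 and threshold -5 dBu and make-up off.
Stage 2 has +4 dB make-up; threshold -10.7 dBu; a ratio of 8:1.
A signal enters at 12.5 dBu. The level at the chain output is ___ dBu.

-5.55 dBu

Stage 1: 17.5 dB above -5 dBu, reduced 5:1 to 3.5 dB above → -1.5 dBu.
Stage 2: 9.2 dB above -10.7 dBu, reduced 8:1 to 1.15 dB above → -9.55 dBu; +4 dB make-up → -5.55 dBu.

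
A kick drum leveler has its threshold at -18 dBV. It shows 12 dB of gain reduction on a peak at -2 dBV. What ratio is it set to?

Input overshoot = -2 − (-18) = 16 dB.
Output overshoot = 16 − 12 = 4 dB.
Ratio = input overshoot / output overshoot = 16 / 4 = 4.

4:1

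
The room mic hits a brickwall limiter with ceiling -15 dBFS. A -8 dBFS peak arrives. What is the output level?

-15 dBFS

At ∞:1, everything above -15 dBFS is held at the ceiling.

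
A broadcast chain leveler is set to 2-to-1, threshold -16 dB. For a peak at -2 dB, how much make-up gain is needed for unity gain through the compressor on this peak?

7 dB

Without make-up, output = threshold + overshoot/2 = -16 + 7 = -9 dB.
Gap to target: 7 dB.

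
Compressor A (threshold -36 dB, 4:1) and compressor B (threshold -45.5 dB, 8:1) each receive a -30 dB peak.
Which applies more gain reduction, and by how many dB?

B, by 9.0625 dB

A: overshoot 6 dB → output overshoot 1.5 dB → GR 4.5 dB.
B: overshoot 15.5 dB → output overshoot 1.9375 dB → GR 13.5625 dB.
Difference: 9.0625 dB in favour of B.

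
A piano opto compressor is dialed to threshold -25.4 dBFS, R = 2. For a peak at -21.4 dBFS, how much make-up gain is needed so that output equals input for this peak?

2 dB

Without make-up, output = threshold + overshoot/2 = -25.4 + 2 = -23.4 dBFS.
Gap to target: 2 dB.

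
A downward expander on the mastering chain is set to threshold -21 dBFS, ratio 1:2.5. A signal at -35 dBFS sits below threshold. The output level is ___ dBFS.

Undershoot = (-21) − (-35) = 14 dB.
At 1:2.5, that expands to 35 dB under threshold.
Output = -21 − 35 = -56 dBFS.

-56 dBFS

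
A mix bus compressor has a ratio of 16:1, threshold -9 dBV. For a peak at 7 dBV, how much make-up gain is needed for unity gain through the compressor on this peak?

Overshoot 16 dB → 16/16 = 1 dB after compression, so the compressed level is -9 + 1 = -8 dBV.
Make-up = target − compressed = 7 − (-8) = 15 dB.

15 dB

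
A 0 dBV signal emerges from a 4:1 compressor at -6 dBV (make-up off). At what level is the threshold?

Gain reduction = 0 − (-6) = 6 dB; output overshoot = GR / (R − 1) = 6 / 3 = 2 dB.
Threshold = output − output overshoot = -6 − 2 = -8 dBV.

-8 dBV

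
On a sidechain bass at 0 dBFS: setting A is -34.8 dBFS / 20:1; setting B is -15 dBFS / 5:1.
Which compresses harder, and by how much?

A: overshoot 34.8 dB → output overshoot 1.74 dB → GR 33.06 dB.
B: overshoot 15 dB → output overshoot 3 dB → GR 12 dB.
A applies 21.06 dB more gain reduction.

A, by 21.06 dB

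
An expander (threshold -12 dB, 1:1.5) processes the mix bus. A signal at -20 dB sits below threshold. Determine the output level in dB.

Undershoot = (-12) − (-20) = 8 dB.
At 1:1.5, that expands to 12 dB under threshold.
Output = -12 − 12 = -24 dB.

-24 dB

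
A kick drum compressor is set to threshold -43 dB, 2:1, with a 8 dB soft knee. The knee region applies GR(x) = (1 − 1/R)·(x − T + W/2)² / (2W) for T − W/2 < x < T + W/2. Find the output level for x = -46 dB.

-46.03125 dB

x − T + W/2 = -46 − (-43) + 4 = 1.
GR = (1 − 1/2) × 1² / 16 = 0.5 × 1 / 16 = 0.03125 dB.
Output = -46 − 0.03125 = -46.03125 dB.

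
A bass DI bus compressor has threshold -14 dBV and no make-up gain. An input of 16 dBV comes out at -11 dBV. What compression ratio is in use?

10:1

Input overshoot = 16 − (-14) = 30 dB; output overshoot = -11 − (-14) = 3 dB.
Ratio = 30 / 3 = 10.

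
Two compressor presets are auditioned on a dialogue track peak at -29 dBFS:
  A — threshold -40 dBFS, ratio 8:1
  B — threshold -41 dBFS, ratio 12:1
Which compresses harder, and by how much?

A: GR = 11 − 11/8 = 9.625 dB.
B: GR = 12 − 12/12 = 11 dB.
Difference: 1.375 dB in favour of B.

B, by 1.375 dB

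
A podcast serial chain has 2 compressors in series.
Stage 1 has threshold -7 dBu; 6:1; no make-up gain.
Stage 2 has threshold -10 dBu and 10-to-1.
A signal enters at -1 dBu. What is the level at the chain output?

-9.6 dBu

Stage 1: overshoot 6 dB → 6/6 = 1 dB → -6 dBu.
Stage 2: 4 dB above -10 dBu, reduced 10:1 to 0.4 dB above → -9.6 dBu.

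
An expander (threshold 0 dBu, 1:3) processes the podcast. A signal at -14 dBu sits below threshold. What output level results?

-42 dBu

Undershoot = 0 − (-14) = 14 dB.
At 1:3, that expands to 42 dB under threshold.
Output = 0 − 42 = -42 dBu.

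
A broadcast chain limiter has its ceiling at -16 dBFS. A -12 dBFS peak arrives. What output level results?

A brickwall limiter is an ∞:1 compressor: any input above the ceiling is clamped to -16 dBFS.

-16 dBFS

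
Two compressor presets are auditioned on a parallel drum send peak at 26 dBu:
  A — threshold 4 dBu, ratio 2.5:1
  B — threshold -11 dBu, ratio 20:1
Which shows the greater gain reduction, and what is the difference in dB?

B, by 21.95 dB

A: GR = 22 − 22/2.5 = 13.2 dB.
B: GR = 37 − 37/20 = 35.15 dB.
B reduces 21.95 dB more.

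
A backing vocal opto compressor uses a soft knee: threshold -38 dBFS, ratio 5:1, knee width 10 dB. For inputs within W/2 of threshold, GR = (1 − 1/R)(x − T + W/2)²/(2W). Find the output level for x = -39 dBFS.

-39.64 dBFS

x − T + W/2 = -39 − (-38) + 5 = 4.
GR = (1 − 1/5) × 4² / 20 = 0.8 × 16 / 20 = 0.64 dB.
Output = -39 − 0.64 = -39.64 dBFS.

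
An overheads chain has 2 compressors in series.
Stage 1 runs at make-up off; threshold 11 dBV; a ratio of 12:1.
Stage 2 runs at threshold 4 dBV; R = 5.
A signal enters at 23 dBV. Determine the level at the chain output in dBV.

5.6 dBV

Stage 1: 12 dB above 11 dBV, reduced 12:1 to 1 dB above → 12 dBV.
Stage 2: 12 dBV is 8 dB over 4 dBV; at 5:1 that becomes 1.6 dB over, giving 5.6 dBV.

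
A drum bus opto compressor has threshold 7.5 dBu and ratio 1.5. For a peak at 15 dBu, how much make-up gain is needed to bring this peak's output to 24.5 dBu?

Without make-up, output = threshold + overshoot/1.5 = 7.5 + 5 = 12.5 dBu.
Gap to target: 12 dB.

12 dB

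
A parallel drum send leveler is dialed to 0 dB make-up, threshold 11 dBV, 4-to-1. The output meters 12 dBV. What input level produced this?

Post-compression overshoot = 12 − 11 = 1 dB.
Before 4:1 compression the overshoot was 1 × 4 = 4 dB, so input = 11 + 4 = 15 dBV.

15 dBV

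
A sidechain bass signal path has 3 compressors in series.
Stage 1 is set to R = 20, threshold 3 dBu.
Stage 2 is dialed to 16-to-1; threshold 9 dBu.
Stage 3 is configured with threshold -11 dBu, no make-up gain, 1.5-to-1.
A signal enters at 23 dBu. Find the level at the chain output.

-1 dBu

Stage 1: overshoot 20 dB → 20/20 = 1 dB → 4 dBu.
Stage 2: 4 dBu is at or below the 9 dBu threshold — no compression; output 4 dBu.
Stage 3: 4 dBu is 15 dB over -11 dBu; at 1.5:1 that becomes 10 dB over, giving -1 dBu.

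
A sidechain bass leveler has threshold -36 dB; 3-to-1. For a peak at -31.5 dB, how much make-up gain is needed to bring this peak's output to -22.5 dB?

12 dB

Without make-up, output = threshold + overshoot/3 = -36 + 1.5 = -34.5 dB.
Gap to target: 12 dB.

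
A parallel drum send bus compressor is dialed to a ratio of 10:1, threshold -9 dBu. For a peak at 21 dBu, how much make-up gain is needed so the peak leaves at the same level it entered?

27 dB

The peak compresses to -9 + 30/10 = -6 dBu.
To reach 21 dBu requires 21 − (-6) = 27 dB of make-up.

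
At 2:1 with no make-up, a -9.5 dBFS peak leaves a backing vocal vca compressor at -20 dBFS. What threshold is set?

-30.5 dBFS

Input is 21 dB above T (since output overshoot × R = input overshoot: (-20 − T)·2 = -9.5 − T gives T = -30.5 dBFS).
Check: -30.5 + (-9.5 − (-30.5))/2 = -30.5 + 10.5 = -20 dBFS. ✓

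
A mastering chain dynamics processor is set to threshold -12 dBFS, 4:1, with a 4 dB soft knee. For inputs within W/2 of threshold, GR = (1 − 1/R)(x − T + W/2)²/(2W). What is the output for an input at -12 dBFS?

-12.375 dBFS

x − T + W/2 = -12 − (-12) + 2 = 2.
GR = (1 − 1/4) × 2² / 8 = 0.75 × 4 / 8 = 0.375 dB.
Output = -12 − 0.375 = -12.375 dBFS.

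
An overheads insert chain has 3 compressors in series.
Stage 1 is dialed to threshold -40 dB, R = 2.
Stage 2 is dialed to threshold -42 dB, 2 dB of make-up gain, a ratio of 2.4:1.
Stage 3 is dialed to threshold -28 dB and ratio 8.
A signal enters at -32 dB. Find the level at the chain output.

-37.5 dB

Stage 1: overshoot 8 dB → 8/2 = 4 dB → -36 dB.
Stage 2: overshoot 6 dB → 6/2.4 = 2.5 dB → -39.5 dB; +2 dB make-up → -37.5 dB.
Stage 3: -37.5 dB ≤ -28 dB, so stage 3 doesn't engage; output -37.5 dB.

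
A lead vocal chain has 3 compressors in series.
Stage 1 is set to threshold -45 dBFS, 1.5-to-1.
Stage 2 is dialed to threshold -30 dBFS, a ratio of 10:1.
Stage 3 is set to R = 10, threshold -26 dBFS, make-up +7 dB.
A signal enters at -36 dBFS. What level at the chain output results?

-32 dBFS

Stage 1: overshoot 9 dB → 9/1.5 = 6 dB → -39 dBFS.
Stage 2: below threshold (-39 ≤ -30); passes unchanged; output -39 dBFS.
Stage 3: -39 dBFS is at or below the -26 dBFS threshold — no compression; make-up brings it to -32 dBFS.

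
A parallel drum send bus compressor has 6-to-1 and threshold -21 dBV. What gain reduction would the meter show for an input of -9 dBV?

-9 dBV exceeds the threshold by 12 dB.
A 6:1 ratio leaves 2 dB of that excess.
GR = overshoot in − overshoot out = 12 − 2 = 10 dB.

10 dB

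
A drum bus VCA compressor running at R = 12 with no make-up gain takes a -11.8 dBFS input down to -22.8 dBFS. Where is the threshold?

-23.8 dBFS

Gain reduction = -11.8 − (-22.8) = 11 dB; output overshoot = GR / (R − 1) = 11 / 11 = 1 dB.
Threshold = output − output overshoot = -22.8 − 1 = -23.8 dBFS.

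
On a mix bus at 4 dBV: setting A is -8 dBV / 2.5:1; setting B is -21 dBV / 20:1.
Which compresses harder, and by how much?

B, by 16.55 dB

A: GR = 12 − 12/2.5 = 7.2 dB.
B: GR = 25 − 25/20 = 23.75 dB.
Difference: 16.55 dB in favour of B.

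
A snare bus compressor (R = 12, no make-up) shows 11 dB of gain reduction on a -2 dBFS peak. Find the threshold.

Input is 12 dB above T (since output overshoot × R = input overshoot: (-13 − T)·12 = -2 − T gives T = -14 dBFS).
Check: -14 + (-2 − (-14))/12 = -14 + 1 = -13 dBFS. ✓

-14 dBFS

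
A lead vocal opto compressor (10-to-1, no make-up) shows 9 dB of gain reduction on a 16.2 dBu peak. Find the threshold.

Input is 10 dB above T (since output overshoot × R = input overshoot: (7.2 − T)·10 = 16.2 − T gives T = 6.2 dBu).
Check: 6.2 + (16.2 − 6.2)/10 = 6.2 + 1 = 7.2 dBu. ✓

6.2 dBu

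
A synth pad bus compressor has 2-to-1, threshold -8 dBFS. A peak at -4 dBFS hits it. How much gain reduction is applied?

2 dB

Overshoot = -4 − (-8) = 4 dB.
At 2:1, output sits 4/2 = 2 dB above threshold.
GR = overshoot in − overshoot out = 4 − 2 = 2 dB.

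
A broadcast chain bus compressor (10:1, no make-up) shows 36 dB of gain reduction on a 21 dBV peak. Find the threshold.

-19 dBV

Let T be the threshold. Output overshoot = (input overshoot)/R, so -15 − T = (21 − T)/10.
10·(-15 − T) = 21 − T → 9·T = -150 − 21 = -171.
T = -171/9 = -19 dBV.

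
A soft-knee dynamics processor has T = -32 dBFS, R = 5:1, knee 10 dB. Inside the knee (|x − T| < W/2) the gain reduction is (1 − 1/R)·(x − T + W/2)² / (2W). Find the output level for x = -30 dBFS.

-31.96 dBFS

x − T + W/2 = -30 − (-32) + 5 = 7.
GR = (1 − 1/5) × 7² / 20 = 0.8 × 49 / 20 = 1.96 dB.
Output = -30 − 1.96 = -31.96 dBFS.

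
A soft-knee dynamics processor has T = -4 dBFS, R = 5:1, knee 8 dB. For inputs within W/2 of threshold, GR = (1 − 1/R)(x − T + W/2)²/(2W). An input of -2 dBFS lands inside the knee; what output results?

-3.8 dBFS

x − T + W/2 = -2 − (-4) + 4 = 6.
GR = (1 − 1/5) × 6² / 16 = 0.8 × 36 / 16 = 1.8 dB.
Output = -2 − 1.8 = -3.8 dBFS.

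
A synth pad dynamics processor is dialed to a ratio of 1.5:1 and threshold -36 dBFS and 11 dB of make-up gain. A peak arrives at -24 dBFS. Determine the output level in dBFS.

-17 dBFS

The input is 12 dB above the -36 dBFS threshold.
1.5:1 compression reduces that to 12/1.5 = 8 dB over.
So the level is -36 + 8 = -28 dBFS; make-up adds 11 dB, giving -17 dBFS.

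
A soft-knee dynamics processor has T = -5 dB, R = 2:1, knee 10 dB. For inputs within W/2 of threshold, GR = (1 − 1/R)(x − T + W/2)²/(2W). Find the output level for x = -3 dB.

-4.225 dB

x − T + W/2 = -3 − (-5) + 5 = 7.
GR = (1 − 1/2) × 7² / 20 = 0.5 × 49 / 20 = 1.225 dB.
Output = -3 − 1.225 = -4.225 dB.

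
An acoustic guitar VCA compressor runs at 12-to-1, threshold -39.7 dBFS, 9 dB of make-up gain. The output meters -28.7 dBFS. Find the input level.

-15.7 dBFS

Stripping the +9 dB make-up gives -37.7 dBFS at the gain stage.
Post-compression overshoot = -37.7 − (-39.7) = 2 dB.
Undo the ratio: input overshoot = 2 × 12 = 24 dB, giving input = -15.7 dBFS.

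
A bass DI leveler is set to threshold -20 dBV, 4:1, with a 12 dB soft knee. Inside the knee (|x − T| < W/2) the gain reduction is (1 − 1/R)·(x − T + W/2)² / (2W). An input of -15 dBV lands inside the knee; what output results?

-18.78125 dBV

x − T + W/2 = -15 − (-20) + 6 = 11.
GR = (1 − 1/4) × 11² / 24 = 0.75 × 121 / 24 = 3.78125 dB.
Output = -15 − 3.78125 = -18.78125 dBV.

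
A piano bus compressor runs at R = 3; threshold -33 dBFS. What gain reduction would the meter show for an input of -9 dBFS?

16 dB

-9 dBFS exceeds the threshold by 24 dB.
A 3:1 ratio leaves 8 dB of that excess.
So the signal is attenuated by 24 − 8 = 16 dB.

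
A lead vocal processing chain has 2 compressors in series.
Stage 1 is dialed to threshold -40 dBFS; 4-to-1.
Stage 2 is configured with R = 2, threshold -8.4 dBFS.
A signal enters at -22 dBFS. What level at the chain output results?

-35.5 dBFS

Stage 1: overshoot 18 dB → 18/4 = 4.5 dB → -35.5 dBFS.
Stage 2: below threshold (-35.5 ≤ -8.4); passes unchanged; output -35.5 dBFS.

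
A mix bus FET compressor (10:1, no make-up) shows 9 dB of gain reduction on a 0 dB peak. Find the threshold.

Input is 10 dB above T (since output overshoot × R = input overshoot: (-9 − T)·10 = 0 − T gives T = -10 dB).
Check: -10 + (0 − (-10))/10 = -10 + 1 = -9 dB. ✓

-10 dB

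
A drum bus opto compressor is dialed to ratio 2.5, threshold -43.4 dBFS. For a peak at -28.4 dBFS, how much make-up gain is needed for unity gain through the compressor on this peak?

9 dB

The peak compresses to -43.4 + 15/2.5 = -37.4 dBFS.
To reach -28.4 dBFS requires -28.4 − (-37.4) = 9 dB of make-up.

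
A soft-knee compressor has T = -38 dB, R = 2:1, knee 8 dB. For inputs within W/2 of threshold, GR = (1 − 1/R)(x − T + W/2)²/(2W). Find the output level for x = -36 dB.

x − T + W/2 = -36 − (-38) + 4 = 6.
GR = (1 − 1/2) × 6² / 16 = 0.5 × 36 / 16 = 1.125 dB.
Output = -36 − 1.125 = -37.125 dB.

-37.125 dB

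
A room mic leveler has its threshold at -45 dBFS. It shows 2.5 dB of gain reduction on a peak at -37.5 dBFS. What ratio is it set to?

1.5:1

Input overshoot = -37.5 − (-45) = 7.5 dB.
Output overshoot = 7.5 − 2.5 = 5 dB.
Ratio = input overshoot / output overshoot = 7.5 / 5 = 1.5.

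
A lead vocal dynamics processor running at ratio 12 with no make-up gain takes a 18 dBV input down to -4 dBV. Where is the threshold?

-6 dBV

Input is 24 dB above T (since output overshoot × R = input overshoot: (-4 − T)·12 = 18 − T gives T = -6 dBV).
Check: -6 + (18 − (-6))/12 = -6 + 2 = -4 dBV. ✓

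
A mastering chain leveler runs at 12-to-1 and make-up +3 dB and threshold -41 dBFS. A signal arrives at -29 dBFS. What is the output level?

-37 dBFS

Overshoot: -29 − (-41) = 12 dB.
12:1 compression reduces that to 12/12 = 1 dB over.
That puts the output at -40 dBFS; make-up adds 3 dB, giving -37 dBFS.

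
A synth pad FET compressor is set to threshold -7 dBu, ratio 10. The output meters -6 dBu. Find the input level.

Post-compression overshoot = -6 − (-7) = 1 dB.
Undo the ratio: input overshoot = 1 × 10 = 10 dB, giving input = 3 dBu.

3 dBu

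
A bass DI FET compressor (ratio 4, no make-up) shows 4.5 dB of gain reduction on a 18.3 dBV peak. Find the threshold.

Gain reduction = 18.3 − 13.8 = 4.5 dB; output overshoot = GR / (R − 1) = 4.5 / 3 = 1.5 dB.
Threshold = output − output overshoot = 13.8 − 1.5 = 12.3 dBV.

12.3 dBV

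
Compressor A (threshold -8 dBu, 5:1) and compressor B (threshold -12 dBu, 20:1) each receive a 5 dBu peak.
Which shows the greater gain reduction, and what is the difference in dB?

A: overshoot 13 dB → output overshoot 2.6 dB → GR 10.4 dB.
B: overshoot 17 dB → output overshoot 0.85 dB → GR 16.15 dB.
B reduces 5.75 dB more.

B, by 5.75 dB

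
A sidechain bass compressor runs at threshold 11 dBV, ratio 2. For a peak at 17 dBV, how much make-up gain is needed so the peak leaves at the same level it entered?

Overshoot 6 dB → 6/2 = 3 dB after compression, so the compressed level is 11 + 3 = 14 dBV.
Make-up = target − compressed = 17 − 14 = 3 dB.

3 dB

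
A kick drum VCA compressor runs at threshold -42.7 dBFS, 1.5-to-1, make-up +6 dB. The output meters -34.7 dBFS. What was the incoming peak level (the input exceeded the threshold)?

Stripping the +6 dB make-up gives -40.7 dBFS at the gain stage.
The compressed level sits -40.7 − (-42.7) = 2 dB over threshold.
Before 1.5:1 compression the overshoot was 2 × 1.5 = 3 dB, so input = -42.7 + 3 = -39.7 dBFS.

-39.7 dBFS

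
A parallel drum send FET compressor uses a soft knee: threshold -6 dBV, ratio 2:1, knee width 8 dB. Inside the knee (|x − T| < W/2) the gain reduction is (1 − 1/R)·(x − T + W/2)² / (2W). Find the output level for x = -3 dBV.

-4.53125 dBV

x − T + W/2 = -3 − (-6) + 4 = 7.
GR = (1 − 1/2) × 7² / 16 = 0.5 × 49 / 16 = 1.53125 dB.
Output = -3 − 1.53125 = -4.53125 dBV.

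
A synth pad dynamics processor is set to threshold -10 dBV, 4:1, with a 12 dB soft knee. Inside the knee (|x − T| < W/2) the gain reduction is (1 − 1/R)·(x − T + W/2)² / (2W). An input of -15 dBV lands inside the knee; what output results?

x − T + W/2 = -15 − (-10) + 6 = 1.
GR = (1 − 1/4) × 1² / 24 = 0.75 × 1 / 24 = 0.03125 dB.
Output = -15 − 0.03125 = -15.03125 dBV.

-15.03125 dBV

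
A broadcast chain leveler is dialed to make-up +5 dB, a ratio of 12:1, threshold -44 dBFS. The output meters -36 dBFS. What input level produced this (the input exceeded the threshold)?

Before make-up, the level was -36 − 5 = -41 dBFS.
Post-compression overshoot = -41 − (-44) = 3 dB.
Input overshoot = R × output overshoot = 36 dB → input = -44 + 36 = -8 dBFS.

-8 dBFS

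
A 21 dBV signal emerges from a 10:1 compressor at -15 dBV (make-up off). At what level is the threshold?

Input is 40 dB above T (since output overshoot × R = input overshoot: (-15 − T)·10 = 21 − T gives T = -19 dBV).
Check: -19 + (21 − (-19))/10 = -19 + 4 = -15 dBV. ✓

-19 dBV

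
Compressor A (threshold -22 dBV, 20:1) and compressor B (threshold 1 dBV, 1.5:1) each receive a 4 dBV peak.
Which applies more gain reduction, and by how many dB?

A, by 23.7 dB

A: 26 dB over, compressed to 1.3 dB over, so 24.7 dB of GR.
B: 3 dB over, compressed to 2 dB over, so 1 dB of GR.
Difference: 23.7 dB in favour of A.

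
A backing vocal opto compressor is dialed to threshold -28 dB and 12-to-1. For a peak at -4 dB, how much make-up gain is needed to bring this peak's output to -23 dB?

3 dB

Without make-up, output = threshold + overshoot/12 = -28 + 2 = -26 dB.
Gap to target: 3 dB.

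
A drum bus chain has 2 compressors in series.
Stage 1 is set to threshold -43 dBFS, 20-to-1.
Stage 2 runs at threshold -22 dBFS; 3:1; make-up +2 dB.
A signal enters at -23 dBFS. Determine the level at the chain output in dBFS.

-40 dBFS

Stage 1: -23 dBFS is 20 dB over -43 dBFS; at 20:1 that becomes 1 dB over, giving -42 dBFS.
Stage 2: -42 dBFS ≤ -22 dBFS, so stage 2 doesn't engage; make-up brings it to -40 dBFS.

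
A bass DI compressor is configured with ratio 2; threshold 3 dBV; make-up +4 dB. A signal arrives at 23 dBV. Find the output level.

17 dBV

23 dBV sits 20 dB over threshold.
2:1 compression reduces that to 20/2 = 10 dB over.
So the level is 3 + 10 = 13 dBV; make-up adds 4 dB, giving 17 dBV.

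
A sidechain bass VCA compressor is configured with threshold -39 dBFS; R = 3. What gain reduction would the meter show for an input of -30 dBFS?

6 dB

The signal is 9 dB above threshold.
At 3:1, output sits 9/3 = 3 dB above threshold.
So the signal is attenuated by 9 − 3 = 6 dB.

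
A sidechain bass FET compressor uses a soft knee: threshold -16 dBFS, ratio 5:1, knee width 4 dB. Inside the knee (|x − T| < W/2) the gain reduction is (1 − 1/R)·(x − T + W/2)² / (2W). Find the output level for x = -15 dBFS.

-15.9 dBFS

x − T + W/2 = -15 − (-16) + 2 = 3.
GR = (1 − 1/5) × 3² / 8 = 0.8 × 9 / 8 = 0.9 dB.
Output = -15 − 0.9 = -15.9 dBFS.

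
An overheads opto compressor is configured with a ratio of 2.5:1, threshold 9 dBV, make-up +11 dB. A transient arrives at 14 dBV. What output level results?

22 dBV

The input is 5 dB above the 9 dBV threshold.
The 5 dB excess becomes 2 dB after 2.5:1 reduction.
That puts the output at 11 dBV; make-up adds 11 dB, giving 22 dBV.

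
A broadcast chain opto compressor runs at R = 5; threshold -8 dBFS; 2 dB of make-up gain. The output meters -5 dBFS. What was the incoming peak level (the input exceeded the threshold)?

Stripping the +2 dB make-up gives -7 dBFS at the gain stage.
Post-compression overshoot = -7 − (-8) = 1 dB.
Input overshoot = R × output overshoot = 5 dB → input = -8 + 5 = -3 dBFS.

-3 dBFS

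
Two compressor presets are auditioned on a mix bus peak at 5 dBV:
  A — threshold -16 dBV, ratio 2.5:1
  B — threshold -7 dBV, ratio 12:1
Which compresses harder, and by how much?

A: GR = 21 − 21/2.5 = 12.6 dB.
B: GR = 12 − 12/12 = 11 dB.
Difference: 1.6 dB in favour of A.

A, by 1.6 dB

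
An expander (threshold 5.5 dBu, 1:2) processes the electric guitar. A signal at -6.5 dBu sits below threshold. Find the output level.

The input is 12 dB below the 5.5 dBu threshold.
A 1:2 expander multiplies undershoot by 2: 12 × 2 = 24 dB below threshold.
Output = 5.5 − 24 = -18.5 dBu.

-18.5 dBu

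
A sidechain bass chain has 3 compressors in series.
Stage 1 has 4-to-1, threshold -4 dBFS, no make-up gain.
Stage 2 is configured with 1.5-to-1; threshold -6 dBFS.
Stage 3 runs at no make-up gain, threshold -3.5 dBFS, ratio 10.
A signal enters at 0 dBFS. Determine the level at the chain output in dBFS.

Stage 1: 4 dB above -4 dBFS, reduced 4:1 to 1 dB above → -3 dBFS.
Stage 2: overshoot 3 dB → 3/1.5 = 2 dB → -4 dBFS.
Stage 3: below threshold (-4 ≤ -3.5); passes unchanged; output -4 dBFS.

-4 dBFS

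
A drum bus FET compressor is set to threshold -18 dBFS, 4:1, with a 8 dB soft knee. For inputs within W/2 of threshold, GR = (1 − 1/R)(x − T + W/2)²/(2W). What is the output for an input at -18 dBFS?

x − T + W/2 = -18 − (-18) + 4 = 4.
GR = (1 − 1/4) × 4² / 16 = 0.75 × 16 / 16 = 0.75 dB.
Output = -18 − 0.75 = -18.75 dBFS.

-18.75 dBFS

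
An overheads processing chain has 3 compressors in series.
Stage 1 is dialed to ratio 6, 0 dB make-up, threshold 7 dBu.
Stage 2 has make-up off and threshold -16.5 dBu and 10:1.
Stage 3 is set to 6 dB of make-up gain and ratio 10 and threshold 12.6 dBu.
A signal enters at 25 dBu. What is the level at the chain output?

-7.85 dBu

Stage 1: 18 dB above 7 dBu, reduced 6:1 to 3 dB above → 10 dBu.
Stage 2: overshoot 26.5 dB → 26.5/10 = 2.65 dB → -13.85 dBu.
Stage 3: -13.85 dBu is at or below the 12.6 dBu threshold — no compression; make-up brings it to -7.85 dBu.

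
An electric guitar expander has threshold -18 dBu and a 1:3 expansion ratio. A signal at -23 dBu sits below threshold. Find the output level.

-33 dBu

Below threshold, a 1:3 expander applies gain = (3−1)×(T − x) of attenuation.
(3−1) × 5 = 10 dB, so output = -23 − 10 = -33 dBu.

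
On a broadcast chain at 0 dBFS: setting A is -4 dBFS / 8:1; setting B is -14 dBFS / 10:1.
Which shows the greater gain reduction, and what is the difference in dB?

A: GR = 4 − 4/8 = 3.5 dB.
B: GR = 14 − 14/10 = 12.6 dB.
Difference: 9.1 dB in favour of B.

B, by 9.1 dB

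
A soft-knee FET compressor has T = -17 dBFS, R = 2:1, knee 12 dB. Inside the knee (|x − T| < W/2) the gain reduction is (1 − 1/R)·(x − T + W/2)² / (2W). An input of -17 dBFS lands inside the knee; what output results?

x − T + W/2 = -17 − (-17) + 6 = 6.
GR = (1 − 1/2) × 6² / 24 = 0.5 × 36 / 24 = 0.75 dB.
Output = -17 − 0.75 = -17.75 dBFS.

-17.75 dBFS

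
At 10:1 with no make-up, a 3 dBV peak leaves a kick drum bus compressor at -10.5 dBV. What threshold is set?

Gain reduction = 3 − (-10.5) = 13.5 dB; output overshoot = GR / (R − 1) = 13.5 / 9 = 1.5 dB.
Threshold = output − output overshoot = -10.5 − 1.5 = -12 dBV.

-12 dBV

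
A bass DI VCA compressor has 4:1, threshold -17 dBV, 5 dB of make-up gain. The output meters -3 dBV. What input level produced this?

Before make-up, the level was -3 − 5 = -8 dBV.
That's 9 dB above the -17 dBV threshold.
Undo the ratio: input overshoot = 9 × 4 = 36 dB, giving input = 19 dBV.

19 dBV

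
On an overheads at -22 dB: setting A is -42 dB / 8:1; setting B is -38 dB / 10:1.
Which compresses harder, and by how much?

A, by 3.1 dB

A: GR = 20 − 20/8 = 17.5 dB.
B: GR = 16 − 16/10 = 14.4 dB.
Difference: 3.1 dB in favour of A.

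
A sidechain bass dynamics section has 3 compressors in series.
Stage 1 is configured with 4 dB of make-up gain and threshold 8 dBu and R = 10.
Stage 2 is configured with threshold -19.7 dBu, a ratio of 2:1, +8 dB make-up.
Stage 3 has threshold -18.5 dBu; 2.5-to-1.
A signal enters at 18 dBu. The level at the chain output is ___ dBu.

Stage 1: 18 dBu is 10 dB over 8 dBu; at 10:1 that becomes 1 dB over, giving 9 dBu; +4 dB make-up → 13 dBu.
Stage 2: overshoot 32.7 dB → 32.7/2 = 16.35 dB → -3.35 dBu; +8 dB make-up → 4.65 dBu.
Stage 3: overshoot 23.15 dB → 23.15/2.5 = 9.26 dB → -9.24 dBu.

-9.24 dBu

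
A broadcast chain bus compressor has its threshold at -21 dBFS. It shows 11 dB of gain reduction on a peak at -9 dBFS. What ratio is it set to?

Input overshoot = -9 − (-21) = 12 dB.
Output overshoot = 12 − 11 = 1 dB.
Ratio = input overshoot / output overshoot = 12 / 1 = 12.

12:1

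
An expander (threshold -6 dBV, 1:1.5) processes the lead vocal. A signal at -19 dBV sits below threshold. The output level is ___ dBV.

The input is 13 dB below the -6 dBV threshold.
A 1:1.5 expander multiplies undershoot by 1.5: 13 × 1.5 = 19.5 dB below threshold.
Output = -6 − 19.5 = -25.5 dBV.

-25.5 dBV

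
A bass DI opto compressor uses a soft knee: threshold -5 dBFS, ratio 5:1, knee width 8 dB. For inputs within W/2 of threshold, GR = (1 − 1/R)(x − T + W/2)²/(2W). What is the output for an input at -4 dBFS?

x − T + W/2 = -4 − (-5) + 4 = 5.
GR = (1 − 1/5) × 5² / 16 = 0.8 × 25 / 16 = 1.25 dB.
Output = -4 − 1.25 = -5.25 dBFS.

-5.25 dBFS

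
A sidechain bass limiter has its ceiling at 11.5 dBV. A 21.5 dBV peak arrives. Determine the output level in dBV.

A brickwall limiter is an ∞:1 compressor: any input above the ceiling is clamped to 11.5 dBV.

11.5 dBV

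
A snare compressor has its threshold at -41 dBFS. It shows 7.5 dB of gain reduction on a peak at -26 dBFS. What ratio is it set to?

2:1

Input overshoot = -26 − (-41) = 15 dB.
Output overshoot = 15 − 7.5 = 7.5 dB.
Ratio = input overshoot / output overshoot = 15 / 7.5 = 2.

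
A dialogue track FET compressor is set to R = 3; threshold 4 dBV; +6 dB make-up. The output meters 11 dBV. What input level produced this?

7 dBV

Before make-up, the level was 11 − 6 = 5 dBV.
The compressed level sits 5 − 4 = 1 dB over threshold.
Before 3:1 compression the overshoot was 1 × 3 = 3 dB, so input = 4 + 3 = 7 dBV.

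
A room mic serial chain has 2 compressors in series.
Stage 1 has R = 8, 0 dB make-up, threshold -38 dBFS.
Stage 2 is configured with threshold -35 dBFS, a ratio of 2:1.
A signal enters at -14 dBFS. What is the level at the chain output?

Stage 1: 24 dB above -38 dBFS, reduced 8:1 to 3 dB above → -35 dBFS.
Stage 2: -35 dBFS ≤ -35 dBFS, so stage 2 doesn't engage; output -35 dBFS.

-35 dBFS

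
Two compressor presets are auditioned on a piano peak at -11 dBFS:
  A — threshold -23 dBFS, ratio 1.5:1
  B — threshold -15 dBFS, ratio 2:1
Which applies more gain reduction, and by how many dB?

A: overshoot 12 dB → output overshoot 8 dB → GR 4 dB.
B: overshoot 4 dB → output overshoot 2 dB → GR 2 dB.
A applies 2 dB more gain reduction.

A, by 2 dB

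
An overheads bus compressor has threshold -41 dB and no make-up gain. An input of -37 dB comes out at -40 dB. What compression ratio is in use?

4:1

Input overshoot = -37 − (-41) = 4 dB; output overshoot = -40 − (-41) = 1 dB.
Ratio = 4 / 1 = 4.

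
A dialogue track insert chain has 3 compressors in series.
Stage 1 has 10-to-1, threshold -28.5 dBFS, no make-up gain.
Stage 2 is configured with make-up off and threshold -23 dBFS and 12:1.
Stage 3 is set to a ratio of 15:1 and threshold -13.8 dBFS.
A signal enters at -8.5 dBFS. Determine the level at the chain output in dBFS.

Stage 1: -8.5 dBFS is 20 dB over -28.5 dBFS; at 10:1 that becomes 2 dB over, giving -26.5 dBFS.
Stage 2: below threshold (-26.5 ≤ -23); passes unchanged; output -26.5 dBFS.
Stage 3: -26.5 dBFS ≤ -13.8 dBFS, so stage 3 doesn't engage; output -26.5 dBFS.

-26.5 dBFS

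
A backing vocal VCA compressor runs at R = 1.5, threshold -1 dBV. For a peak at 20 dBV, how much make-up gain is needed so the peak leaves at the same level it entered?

7 dB

The peak compresses to -1 + 21/1.5 = 13 dBV.
To reach 20 dBV requires 20 − 13 = 7 dB of make-up.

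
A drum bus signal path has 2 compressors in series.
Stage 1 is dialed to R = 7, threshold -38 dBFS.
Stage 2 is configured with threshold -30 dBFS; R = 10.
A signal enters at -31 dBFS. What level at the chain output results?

-37 dBFS

Stage 1: 7 dB above -38 dBFS, reduced 7:1 to 1 dB above → -37 dBFS.
Stage 2: -37 dBFS ≤ -30 dBFS, so stage 2 doesn't engage; output -37 dBFS.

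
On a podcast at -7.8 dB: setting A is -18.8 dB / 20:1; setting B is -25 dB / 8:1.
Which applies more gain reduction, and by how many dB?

A: overshoot 11 dB → output overshoot 0.55 dB → GR 10.45 dB.
B: overshoot 17.2 dB → output overshoot 2.15 dB → GR 15.05 dB.
Difference: 4.6 dB in favour of B.

B, by 4.6 dB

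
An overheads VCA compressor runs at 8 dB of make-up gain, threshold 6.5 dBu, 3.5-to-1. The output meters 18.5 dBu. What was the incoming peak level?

Before make-up, the level was 18.5 − 8 = 10.5 dBu.
Post-compression overshoot = 10.5 − 6.5 = 4 dB.
Before 3.5:1 compression the overshoot was 4 × 3.5 = 14 dB, so input = 6.5 + 14 = 20.5 dBu.

20.5 dBu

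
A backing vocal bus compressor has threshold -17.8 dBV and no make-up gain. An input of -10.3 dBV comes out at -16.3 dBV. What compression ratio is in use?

5:1

Input overshoot = -10.3 − (-17.8) = 7.5 dB; output overshoot = -16.3 − (-17.8) = 1.5 dB.
Ratio = 7.5 / 1.5 = 5.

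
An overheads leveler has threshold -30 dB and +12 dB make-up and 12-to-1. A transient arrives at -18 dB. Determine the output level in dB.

-17 dB

The input is 12 dB above the -30 dB threshold.
At 12:1 the overshoot is divided by 12, leaving 1 dB above threshold.
So the level is -30 + 1 = -29 dB; make-up adds 12 dB, giving -17 dB.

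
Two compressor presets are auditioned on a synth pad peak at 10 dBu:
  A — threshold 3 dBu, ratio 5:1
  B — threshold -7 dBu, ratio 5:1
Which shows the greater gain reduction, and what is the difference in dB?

B, by 8 dB

A: GR = 7 − 7/5 = 5.6 dB.
B: GR = 17 − 17/5 = 13.6 dB.
Difference: 8 dB in favour of B.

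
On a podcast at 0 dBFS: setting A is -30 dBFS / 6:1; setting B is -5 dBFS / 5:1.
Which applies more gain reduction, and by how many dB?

A, by 21 dB

A: 30 dB over, compressed to 5 dB over, so 25 dB of GR.
B: 5 dB over, compressed to 1 dB over, so 4 dB of GR.
A reduces 21 dB more.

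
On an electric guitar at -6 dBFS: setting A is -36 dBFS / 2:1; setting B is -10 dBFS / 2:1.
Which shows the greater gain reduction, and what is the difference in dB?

A: overshoot 30 dB → output overshoot 15 dB → GR 15 dB.
B: overshoot 4 dB → output overshoot 2 dB → GR 2 dB.
Difference: 13 dB in favour of A.

A, by 13 dB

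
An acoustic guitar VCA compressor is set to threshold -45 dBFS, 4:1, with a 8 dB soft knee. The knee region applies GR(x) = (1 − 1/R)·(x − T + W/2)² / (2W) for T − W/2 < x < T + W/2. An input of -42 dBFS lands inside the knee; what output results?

-44.296875 dBFS

x − T + W/2 = -42 − (-45) + 4 = 7.
GR = (1 − 1/4) × 7² / 16 = 0.75 × 49 / 16 = 2.296875 dB.
Output = -42 − 2.296875 = -44.296875 dBFS.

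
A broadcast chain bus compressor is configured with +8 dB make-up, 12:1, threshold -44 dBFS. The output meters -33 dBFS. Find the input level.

-8 dBFS

Remove make-up: -33 − 8 = -41 dBFS.
That's 3 dB above the -44 dBFS threshold.
Input overshoot = R × output overshoot = 36 dB → input = -44 + 36 = -8 dBFS.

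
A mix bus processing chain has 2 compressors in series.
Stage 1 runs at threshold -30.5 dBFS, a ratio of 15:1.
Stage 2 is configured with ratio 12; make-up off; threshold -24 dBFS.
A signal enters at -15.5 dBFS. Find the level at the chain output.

-29.5 dBFS

Stage 1: 15 dB above -30.5 dBFS, reduced 15:1 to 1 dB above → -29.5 dBFS.
Stage 2: -29.5 dBFS ≤ -24 dBFS, so stage 2 doesn't engage; output -29.5 dBFS.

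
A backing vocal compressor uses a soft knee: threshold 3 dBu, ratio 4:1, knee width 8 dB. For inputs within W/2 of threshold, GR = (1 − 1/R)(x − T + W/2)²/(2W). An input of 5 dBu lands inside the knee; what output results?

x − T + W/2 = 5 − 3 + 4 = 6.
GR = (1 − 1/4) × 6² / 16 = 0.75 × 36 / 16 = 1.6875 dB.
Output = 5 − 1.6875 = 3.3125 dBu.

3.3125 dBu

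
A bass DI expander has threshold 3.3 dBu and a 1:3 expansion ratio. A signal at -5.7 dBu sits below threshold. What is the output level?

-23.7 dBu

Undershoot = 3.3 − (-5.7) = 9 dB.
At 1:3, that expands to 27 dB under threshold.
Output = 3.3 − 27 = -23.7 dBu.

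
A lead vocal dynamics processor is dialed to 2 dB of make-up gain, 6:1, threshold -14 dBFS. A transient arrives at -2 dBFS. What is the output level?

Overshoot: -2 − (-14) = 12 dB.
6:1 compression reduces that to 12/6 = 2 dB over.
Output = -14 + 2 = -12 dBFS; make-up adds 2 dB, giving -10 dBFS.

-10 dBFS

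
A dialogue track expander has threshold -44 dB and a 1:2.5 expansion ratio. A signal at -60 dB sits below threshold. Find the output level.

-84 dB

The input is 16 dB below the -44 dB threshold.
A 1:2.5 expander multiplies undershoot by 2.5: 16 × 2.5 = 40 dB below threshold.
Output = -44 − 40 = -84 dB.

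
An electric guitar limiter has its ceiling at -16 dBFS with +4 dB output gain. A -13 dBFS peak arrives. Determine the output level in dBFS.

-12 dBFS

The limiter clamps the peak to its -16 dBFS ceiling.
Output gain then adds 4 dB: -16 + 4 = -12 dBFS.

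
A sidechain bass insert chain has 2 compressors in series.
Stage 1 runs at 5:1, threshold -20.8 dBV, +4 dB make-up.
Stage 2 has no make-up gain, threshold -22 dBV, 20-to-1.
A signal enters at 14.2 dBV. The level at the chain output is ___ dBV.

Stage 1: 14.2 dBV is 35 dB over -20.8 dBV; at 5:1 that becomes 7 dB over, giving -13.8 dBV; +4 dB make-up → -9.8 dBV.
Stage 2: overshoot 12.2 dB → 12.2/20 = 0.61 dB → -21.39 dBV.

-21.39 dBV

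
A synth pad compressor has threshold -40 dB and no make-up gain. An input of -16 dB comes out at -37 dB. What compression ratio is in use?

Input overshoot = -16 − (-40) = 24 dB; output overshoot = -37 − (-40) = 3 dB.
Ratio = 24 / 3 = 8.

8:1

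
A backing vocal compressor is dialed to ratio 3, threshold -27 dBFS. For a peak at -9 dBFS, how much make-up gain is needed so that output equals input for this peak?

12 dB

Without make-up, output = threshold + overshoot/3 = -27 + 6 = -21 dBFS.
Gap to target: 12 dB.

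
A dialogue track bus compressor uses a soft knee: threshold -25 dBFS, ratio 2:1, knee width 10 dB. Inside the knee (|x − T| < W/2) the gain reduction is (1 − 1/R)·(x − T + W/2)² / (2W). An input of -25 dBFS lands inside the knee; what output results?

-25.625 dBFS

x − T + W/2 = -25 − (-25) + 5 = 5.
GR = (1 − 1/2) × 5² / 20 = 0.5 × 25 / 20 = 0.625 dB.
Output = -25 − 0.625 = -25.625 dBFS.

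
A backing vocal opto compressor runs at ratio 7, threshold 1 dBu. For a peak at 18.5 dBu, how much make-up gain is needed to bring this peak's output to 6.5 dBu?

Without make-up, output = threshold + overshoot/7 = 1 + 2.5 = 3.5 dBu.
Gap to target: 3 dB.

3 dB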